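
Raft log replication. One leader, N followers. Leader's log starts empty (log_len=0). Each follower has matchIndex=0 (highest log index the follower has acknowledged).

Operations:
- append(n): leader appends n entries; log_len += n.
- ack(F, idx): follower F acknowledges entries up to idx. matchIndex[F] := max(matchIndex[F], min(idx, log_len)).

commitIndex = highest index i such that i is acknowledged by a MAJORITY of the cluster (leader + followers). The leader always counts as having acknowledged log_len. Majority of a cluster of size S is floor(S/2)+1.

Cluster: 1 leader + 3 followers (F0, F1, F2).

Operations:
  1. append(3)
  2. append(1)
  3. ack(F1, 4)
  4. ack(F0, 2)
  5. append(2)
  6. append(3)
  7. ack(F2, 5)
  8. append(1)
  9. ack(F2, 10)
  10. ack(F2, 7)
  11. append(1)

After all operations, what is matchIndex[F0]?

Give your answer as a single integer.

Answer: 2

Derivation:
Op 1: append 3 -> log_len=3
Op 2: append 1 -> log_len=4
Op 3: F1 acks idx 4 -> match: F0=0 F1=4 F2=0; commitIndex=0
Op 4: F0 acks idx 2 -> match: F0=2 F1=4 F2=0; commitIndex=2
Op 5: append 2 -> log_len=6
Op 6: append 3 -> log_len=9
Op 7: F2 acks idx 5 -> match: F0=2 F1=4 F2=5; commitIndex=4
Op 8: append 1 -> log_len=10
Op 9: F2 acks idx 10 -> match: F0=2 F1=4 F2=10; commitIndex=4
Op 10: F2 acks idx 7 -> match: F0=2 F1=4 F2=10; commitIndex=4
Op 11: append 1 -> log_len=11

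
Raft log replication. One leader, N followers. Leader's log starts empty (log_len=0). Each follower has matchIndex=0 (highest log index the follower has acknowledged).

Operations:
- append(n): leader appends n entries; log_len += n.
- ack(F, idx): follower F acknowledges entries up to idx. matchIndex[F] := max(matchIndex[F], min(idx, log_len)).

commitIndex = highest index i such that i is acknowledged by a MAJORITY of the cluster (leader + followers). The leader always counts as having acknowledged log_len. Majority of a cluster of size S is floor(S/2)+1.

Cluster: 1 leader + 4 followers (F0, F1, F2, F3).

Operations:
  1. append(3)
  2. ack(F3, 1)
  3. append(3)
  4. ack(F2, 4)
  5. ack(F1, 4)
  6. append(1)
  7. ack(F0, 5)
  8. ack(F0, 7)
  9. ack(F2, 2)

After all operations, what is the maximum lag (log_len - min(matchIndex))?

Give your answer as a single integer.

Op 1: append 3 -> log_len=3
Op 2: F3 acks idx 1 -> match: F0=0 F1=0 F2=0 F3=1; commitIndex=0
Op 3: append 3 -> log_len=6
Op 4: F2 acks idx 4 -> match: F0=0 F1=0 F2=4 F3=1; commitIndex=1
Op 5: F1 acks idx 4 -> match: F0=0 F1=4 F2=4 F3=1; commitIndex=4
Op 6: append 1 -> log_len=7
Op 7: F0 acks idx 5 -> match: F0=5 F1=4 F2=4 F3=1; commitIndex=4
Op 8: F0 acks idx 7 -> match: F0=7 F1=4 F2=4 F3=1; commitIndex=4
Op 9: F2 acks idx 2 -> match: F0=7 F1=4 F2=4 F3=1; commitIndex=4

Answer: 6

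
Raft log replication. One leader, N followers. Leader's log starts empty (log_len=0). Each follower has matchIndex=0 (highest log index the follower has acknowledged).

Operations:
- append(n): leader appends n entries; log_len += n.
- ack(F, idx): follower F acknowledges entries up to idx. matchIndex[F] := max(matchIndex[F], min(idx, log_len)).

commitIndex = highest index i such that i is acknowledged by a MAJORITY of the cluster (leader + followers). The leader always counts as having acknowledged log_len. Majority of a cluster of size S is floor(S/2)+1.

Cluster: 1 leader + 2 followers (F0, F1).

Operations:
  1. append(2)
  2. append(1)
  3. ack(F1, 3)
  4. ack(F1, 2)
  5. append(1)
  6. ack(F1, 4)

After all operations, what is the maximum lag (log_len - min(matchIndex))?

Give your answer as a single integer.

Op 1: append 2 -> log_len=2
Op 2: append 1 -> log_len=3
Op 3: F1 acks idx 3 -> match: F0=0 F1=3; commitIndex=3
Op 4: F1 acks idx 2 -> match: F0=0 F1=3; commitIndex=3
Op 5: append 1 -> log_len=4
Op 6: F1 acks idx 4 -> match: F0=0 F1=4; commitIndex=4

Answer: 4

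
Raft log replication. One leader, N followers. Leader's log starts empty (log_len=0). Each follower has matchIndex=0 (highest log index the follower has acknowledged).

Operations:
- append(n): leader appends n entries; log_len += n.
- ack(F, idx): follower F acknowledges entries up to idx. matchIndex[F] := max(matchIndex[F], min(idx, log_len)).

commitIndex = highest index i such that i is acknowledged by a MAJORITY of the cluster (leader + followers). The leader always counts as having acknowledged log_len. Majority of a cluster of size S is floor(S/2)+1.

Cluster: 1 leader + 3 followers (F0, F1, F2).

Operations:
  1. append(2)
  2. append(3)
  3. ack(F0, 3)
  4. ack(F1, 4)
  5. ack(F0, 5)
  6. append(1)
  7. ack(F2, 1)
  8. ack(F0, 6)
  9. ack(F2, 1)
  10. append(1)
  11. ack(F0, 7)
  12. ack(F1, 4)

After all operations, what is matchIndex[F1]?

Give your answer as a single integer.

Op 1: append 2 -> log_len=2
Op 2: append 3 -> log_len=5
Op 3: F0 acks idx 3 -> match: F0=3 F1=0 F2=0; commitIndex=0
Op 4: F1 acks idx 4 -> match: F0=3 F1=4 F2=0; commitIndex=3
Op 5: F0 acks idx 5 -> match: F0=5 F1=4 F2=0; commitIndex=4
Op 6: append 1 -> log_len=6
Op 7: F2 acks idx 1 -> match: F0=5 F1=4 F2=1; commitIndex=4
Op 8: F0 acks idx 6 -> match: F0=6 F1=4 F2=1; commitIndex=4
Op 9: F2 acks idx 1 -> match: F0=6 F1=4 F2=1; commitIndex=4
Op 10: append 1 -> log_len=7
Op 11: F0 acks idx 7 -> match: F0=7 F1=4 F2=1; commitIndex=4
Op 12: F1 acks idx 4 -> match: F0=7 F1=4 F2=1; commitIndex=4

Answer: 4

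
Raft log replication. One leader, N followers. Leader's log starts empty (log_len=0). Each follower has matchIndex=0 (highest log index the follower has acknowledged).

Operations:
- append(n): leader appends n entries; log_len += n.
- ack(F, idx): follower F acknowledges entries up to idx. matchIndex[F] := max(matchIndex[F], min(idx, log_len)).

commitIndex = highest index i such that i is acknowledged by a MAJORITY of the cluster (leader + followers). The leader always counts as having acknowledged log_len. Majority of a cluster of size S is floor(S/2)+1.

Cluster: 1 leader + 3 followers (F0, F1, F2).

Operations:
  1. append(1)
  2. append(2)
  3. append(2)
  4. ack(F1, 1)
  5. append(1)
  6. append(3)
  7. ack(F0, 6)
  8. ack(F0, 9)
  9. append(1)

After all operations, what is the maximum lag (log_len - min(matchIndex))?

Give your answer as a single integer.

Op 1: append 1 -> log_len=1
Op 2: append 2 -> log_len=3
Op 3: append 2 -> log_len=5
Op 4: F1 acks idx 1 -> match: F0=0 F1=1 F2=0; commitIndex=0
Op 5: append 1 -> log_len=6
Op 6: append 3 -> log_len=9
Op 7: F0 acks idx 6 -> match: F0=6 F1=1 F2=0; commitIndex=1
Op 8: F0 acks idx 9 -> match: F0=9 F1=1 F2=0; commitIndex=1
Op 9: append 1 -> log_len=10

Answer: 10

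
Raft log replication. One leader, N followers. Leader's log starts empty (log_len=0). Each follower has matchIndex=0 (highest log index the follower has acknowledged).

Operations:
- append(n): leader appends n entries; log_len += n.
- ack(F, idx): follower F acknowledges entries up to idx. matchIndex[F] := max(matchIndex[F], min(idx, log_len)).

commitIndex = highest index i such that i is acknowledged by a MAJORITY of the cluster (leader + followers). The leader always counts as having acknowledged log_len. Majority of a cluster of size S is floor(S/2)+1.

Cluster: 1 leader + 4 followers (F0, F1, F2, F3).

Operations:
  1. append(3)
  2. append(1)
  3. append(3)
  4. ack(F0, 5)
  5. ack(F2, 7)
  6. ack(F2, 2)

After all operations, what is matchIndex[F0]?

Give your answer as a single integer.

Answer: 5

Derivation:
Op 1: append 3 -> log_len=3
Op 2: append 1 -> log_len=4
Op 3: append 3 -> log_len=7
Op 4: F0 acks idx 5 -> match: F0=5 F1=0 F2=0 F3=0; commitIndex=0
Op 5: F2 acks idx 7 -> match: F0=5 F1=0 F2=7 F3=0; commitIndex=5
Op 6: F2 acks idx 2 -> match: F0=5 F1=0 F2=7 F3=0; commitIndex=5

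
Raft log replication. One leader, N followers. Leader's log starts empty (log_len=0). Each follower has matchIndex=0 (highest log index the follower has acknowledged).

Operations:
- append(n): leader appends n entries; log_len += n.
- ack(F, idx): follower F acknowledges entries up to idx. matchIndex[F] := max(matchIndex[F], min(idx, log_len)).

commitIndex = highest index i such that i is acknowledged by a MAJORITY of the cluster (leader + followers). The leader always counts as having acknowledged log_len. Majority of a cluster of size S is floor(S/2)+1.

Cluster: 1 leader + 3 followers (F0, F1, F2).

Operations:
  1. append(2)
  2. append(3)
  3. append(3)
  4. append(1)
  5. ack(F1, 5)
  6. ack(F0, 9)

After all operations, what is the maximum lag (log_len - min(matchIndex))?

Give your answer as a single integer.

Answer: 9

Derivation:
Op 1: append 2 -> log_len=2
Op 2: append 3 -> log_len=5
Op 3: append 3 -> log_len=8
Op 4: append 1 -> log_len=9
Op 5: F1 acks idx 5 -> match: F0=0 F1=5 F2=0; commitIndex=0
Op 6: F0 acks idx 9 -> match: F0=9 F1=5 F2=0; commitIndex=5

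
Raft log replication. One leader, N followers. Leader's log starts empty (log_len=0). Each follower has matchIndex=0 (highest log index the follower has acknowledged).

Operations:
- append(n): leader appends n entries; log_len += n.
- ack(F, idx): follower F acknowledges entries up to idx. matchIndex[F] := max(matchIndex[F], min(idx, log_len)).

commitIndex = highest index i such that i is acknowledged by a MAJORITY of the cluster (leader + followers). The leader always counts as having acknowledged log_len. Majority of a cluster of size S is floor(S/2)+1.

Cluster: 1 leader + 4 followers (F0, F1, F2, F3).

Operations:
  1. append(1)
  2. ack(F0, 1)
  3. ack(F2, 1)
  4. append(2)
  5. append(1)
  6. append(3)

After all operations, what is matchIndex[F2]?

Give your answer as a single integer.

Op 1: append 1 -> log_len=1
Op 2: F0 acks idx 1 -> match: F0=1 F1=0 F2=0 F3=0; commitIndex=0
Op 3: F2 acks idx 1 -> match: F0=1 F1=0 F2=1 F3=0; commitIndex=1
Op 4: append 2 -> log_len=3
Op 5: append 1 -> log_len=4
Op 6: append 3 -> log_len=7

Answer: 1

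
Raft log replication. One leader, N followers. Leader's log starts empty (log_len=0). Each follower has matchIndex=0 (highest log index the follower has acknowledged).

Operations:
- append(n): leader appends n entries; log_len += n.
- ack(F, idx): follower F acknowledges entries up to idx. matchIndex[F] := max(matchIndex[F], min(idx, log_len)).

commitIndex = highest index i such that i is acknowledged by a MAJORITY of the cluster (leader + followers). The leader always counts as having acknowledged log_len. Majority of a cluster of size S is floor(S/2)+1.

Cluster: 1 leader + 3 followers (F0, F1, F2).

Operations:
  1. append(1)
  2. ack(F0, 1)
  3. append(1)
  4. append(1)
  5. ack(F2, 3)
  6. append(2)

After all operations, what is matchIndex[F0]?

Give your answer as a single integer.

Op 1: append 1 -> log_len=1
Op 2: F0 acks idx 1 -> match: F0=1 F1=0 F2=0; commitIndex=0
Op 3: append 1 -> log_len=2
Op 4: append 1 -> log_len=3
Op 5: F2 acks idx 3 -> match: F0=1 F1=0 F2=3; commitIndex=1
Op 6: append 2 -> log_len=5

Answer: 1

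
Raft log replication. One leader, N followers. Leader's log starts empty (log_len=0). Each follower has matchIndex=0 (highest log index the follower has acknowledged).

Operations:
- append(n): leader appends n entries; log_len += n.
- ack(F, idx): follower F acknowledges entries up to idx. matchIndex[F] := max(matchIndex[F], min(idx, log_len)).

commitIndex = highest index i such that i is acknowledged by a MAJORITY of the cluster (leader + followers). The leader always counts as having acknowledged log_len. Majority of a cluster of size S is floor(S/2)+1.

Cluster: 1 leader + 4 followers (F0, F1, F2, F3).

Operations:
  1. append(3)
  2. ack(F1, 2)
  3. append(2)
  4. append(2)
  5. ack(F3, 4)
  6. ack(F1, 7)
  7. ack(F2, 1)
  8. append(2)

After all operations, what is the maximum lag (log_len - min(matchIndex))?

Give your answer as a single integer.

Answer: 9

Derivation:
Op 1: append 3 -> log_len=3
Op 2: F1 acks idx 2 -> match: F0=0 F1=2 F2=0 F3=0; commitIndex=0
Op 3: append 2 -> log_len=5
Op 4: append 2 -> log_len=7
Op 5: F3 acks idx 4 -> match: F0=0 F1=2 F2=0 F3=4; commitIndex=2
Op 6: F1 acks idx 7 -> match: F0=0 F1=7 F2=0 F3=4; commitIndex=4
Op 7: F2 acks idx 1 -> match: F0=0 F1=7 F2=1 F3=4; commitIndex=4
Op 8: append 2 -> log_len=9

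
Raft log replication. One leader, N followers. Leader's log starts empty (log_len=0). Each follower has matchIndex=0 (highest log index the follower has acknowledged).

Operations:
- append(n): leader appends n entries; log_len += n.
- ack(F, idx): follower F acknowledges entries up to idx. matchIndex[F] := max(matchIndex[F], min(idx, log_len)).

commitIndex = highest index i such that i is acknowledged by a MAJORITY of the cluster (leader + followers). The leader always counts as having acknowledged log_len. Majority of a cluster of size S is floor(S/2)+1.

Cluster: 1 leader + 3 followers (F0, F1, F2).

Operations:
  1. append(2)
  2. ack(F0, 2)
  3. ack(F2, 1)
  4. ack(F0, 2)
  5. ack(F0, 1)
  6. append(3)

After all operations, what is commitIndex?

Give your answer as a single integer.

Answer: 1

Derivation:
Op 1: append 2 -> log_len=2
Op 2: F0 acks idx 2 -> match: F0=2 F1=0 F2=0; commitIndex=0
Op 3: F2 acks idx 1 -> match: F0=2 F1=0 F2=1; commitIndex=1
Op 4: F0 acks idx 2 -> match: F0=2 F1=0 F2=1; commitIndex=1
Op 5: F0 acks idx 1 -> match: F0=2 F1=0 F2=1; commitIndex=1
Op 6: append 3 -> log_len=5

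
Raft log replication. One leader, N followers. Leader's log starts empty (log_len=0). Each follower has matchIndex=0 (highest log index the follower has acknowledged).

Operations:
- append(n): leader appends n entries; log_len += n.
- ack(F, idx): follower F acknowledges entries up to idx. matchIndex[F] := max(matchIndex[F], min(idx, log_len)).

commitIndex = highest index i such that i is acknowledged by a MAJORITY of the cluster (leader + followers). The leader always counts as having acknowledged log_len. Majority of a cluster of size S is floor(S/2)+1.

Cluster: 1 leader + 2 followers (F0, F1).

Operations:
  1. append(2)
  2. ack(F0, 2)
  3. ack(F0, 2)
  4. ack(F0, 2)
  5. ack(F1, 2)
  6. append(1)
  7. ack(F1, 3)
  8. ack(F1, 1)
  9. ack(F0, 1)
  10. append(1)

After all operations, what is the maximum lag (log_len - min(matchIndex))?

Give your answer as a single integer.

Op 1: append 2 -> log_len=2
Op 2: F0 acks idx 2 -> match: F0=2 F1=0; commitIndex=2
Op 3: F0 acks idx 2 -> match: F0=2 F1=0; commitIndex=2
Op 4: F0 acks idx 2 -> match: F0=2 F1=0; commitIndex=2
Op 5: F1 acks idx 2 -> match: F0=2 F1=2; commitIndex=2
Op 6: append 1 -> log_len=3
Op 7: F1 acks idx 3 -> match: F0=2 F1=3; commitIndex=3
Op 8: F1 acks idx 1 -> match: F0=2 F1=3; commitIndex=3
Op 9: F0 acks idx 1 -> match: F0=2 F1=3; commitIndex=3
Op 10: append 1 -> log_len=4

Answer: 2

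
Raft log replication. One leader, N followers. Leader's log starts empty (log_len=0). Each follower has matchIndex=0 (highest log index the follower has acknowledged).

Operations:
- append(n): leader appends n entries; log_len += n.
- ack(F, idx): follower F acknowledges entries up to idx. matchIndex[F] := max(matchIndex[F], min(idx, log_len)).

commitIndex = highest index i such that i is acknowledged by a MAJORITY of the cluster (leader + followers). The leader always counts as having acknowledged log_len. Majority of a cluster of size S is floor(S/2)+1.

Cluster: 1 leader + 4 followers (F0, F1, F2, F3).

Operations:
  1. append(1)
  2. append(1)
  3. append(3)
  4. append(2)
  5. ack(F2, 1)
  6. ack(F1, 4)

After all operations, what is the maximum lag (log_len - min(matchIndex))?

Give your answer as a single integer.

Answer: 7

Derivation:
Op 1: append 1 -> log_len=1
Op 2: append 1 -> log_len=2
Op 3: append 3 -> log_len=5
Op 4: append 2 -> log_len=7
Op 5: F2 acks idx 1 -> match: F0=0 F1=0 F2=1 F3=0; commitIndex=0
Op 6: F1 acks idx 4 -> match: F0=0 F1=4 F2=1 F3=0; commitIndex=1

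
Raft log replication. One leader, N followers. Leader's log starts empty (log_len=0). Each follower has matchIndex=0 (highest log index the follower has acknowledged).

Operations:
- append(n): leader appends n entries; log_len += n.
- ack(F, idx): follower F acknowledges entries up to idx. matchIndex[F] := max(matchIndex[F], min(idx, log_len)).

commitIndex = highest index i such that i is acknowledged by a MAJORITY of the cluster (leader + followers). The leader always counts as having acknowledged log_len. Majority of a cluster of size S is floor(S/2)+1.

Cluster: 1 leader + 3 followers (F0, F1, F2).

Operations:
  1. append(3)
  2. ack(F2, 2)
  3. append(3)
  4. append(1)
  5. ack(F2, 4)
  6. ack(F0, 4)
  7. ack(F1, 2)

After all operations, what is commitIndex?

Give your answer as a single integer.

Op 1: append 3 -> log_len=3
Op 2: F2 acks idx 2 -> match: F0=0 F1=0 F2=2; commitIndex=0
Op 3: append 3 -> log_len=6
Op 4: append 1 -> log_len=7
Op 5: F2 acks idx 4 -> match: F0=0 F1=0 F2=4; commitIndex=0
Op 6: F0 acks idx 4 -> match: F0=4 F1=0 F2=4; commitIndex=4
Op 7: F1 acks idx 2 -> match: F0=4 F1=2 F2=4; commitIndex=4

Answer: 4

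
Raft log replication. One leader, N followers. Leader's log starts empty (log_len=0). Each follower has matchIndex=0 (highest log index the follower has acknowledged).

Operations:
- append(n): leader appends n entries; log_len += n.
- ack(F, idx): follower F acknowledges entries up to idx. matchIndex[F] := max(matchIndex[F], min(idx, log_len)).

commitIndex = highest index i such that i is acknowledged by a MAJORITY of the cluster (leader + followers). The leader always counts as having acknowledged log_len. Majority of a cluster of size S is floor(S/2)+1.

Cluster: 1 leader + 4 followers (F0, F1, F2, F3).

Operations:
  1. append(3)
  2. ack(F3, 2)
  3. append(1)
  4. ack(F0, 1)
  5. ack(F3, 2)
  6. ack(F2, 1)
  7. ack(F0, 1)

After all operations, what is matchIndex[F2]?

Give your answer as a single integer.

Op 1: append 3 -> log_len=3
Op 2: F3 acks idx 2 -> match: F0=0 F1=0 F2=0 F3=2; commitIndex=0
Op 3: append 1 -> log_len=4
Op 4: F0 acks idx 1 -> match: F0=1 F1=0 F2=0 F3=2; commitIndex=1
Op 5: F3 acks idx 2 -> match: F0=1 F1=0 F2=0 F3=2; commitIndex=1
Op 6: F2 acks idx 1 -> match: F0=1 F1=0 F2=1 F3=2; commitIndex=1
Op 7: F0 acks idx 1 -> match: F0=1 F1=0 F2=1 F3=2; commitIndex=1

Answer: 1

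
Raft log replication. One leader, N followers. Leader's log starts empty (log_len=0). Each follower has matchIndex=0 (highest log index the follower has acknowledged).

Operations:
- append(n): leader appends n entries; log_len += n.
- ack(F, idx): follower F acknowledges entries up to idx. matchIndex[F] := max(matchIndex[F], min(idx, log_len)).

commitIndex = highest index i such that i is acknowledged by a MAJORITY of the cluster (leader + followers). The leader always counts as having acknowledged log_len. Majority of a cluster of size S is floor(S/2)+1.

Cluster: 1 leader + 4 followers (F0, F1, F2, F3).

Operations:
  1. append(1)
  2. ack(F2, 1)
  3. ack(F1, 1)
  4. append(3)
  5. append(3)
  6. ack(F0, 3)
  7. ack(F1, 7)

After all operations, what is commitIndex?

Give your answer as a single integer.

Op 1: append 1 -> log_len=1
Op 2: F2 acks idx 1 -> match: F0=0 F1=0 F2=1 F3=0; commitIndex=0
Op 3: F1 acks idx 1 -> match: F0=0 F1=1 F2=1 F3=0; commitIndex=1
Op 4: append 3 -> log_len=4
Op 5: append 3 -> log_len=7
Op 6: F0 acks idx 3 -> match: F0=3 F1=1 F2=1 F3=0; commitIndex=1
Op 7: F1 acks idx 7 -> match: F0=3 F1=7 F2=1 F3=0; commitIndex=3

Answer: 3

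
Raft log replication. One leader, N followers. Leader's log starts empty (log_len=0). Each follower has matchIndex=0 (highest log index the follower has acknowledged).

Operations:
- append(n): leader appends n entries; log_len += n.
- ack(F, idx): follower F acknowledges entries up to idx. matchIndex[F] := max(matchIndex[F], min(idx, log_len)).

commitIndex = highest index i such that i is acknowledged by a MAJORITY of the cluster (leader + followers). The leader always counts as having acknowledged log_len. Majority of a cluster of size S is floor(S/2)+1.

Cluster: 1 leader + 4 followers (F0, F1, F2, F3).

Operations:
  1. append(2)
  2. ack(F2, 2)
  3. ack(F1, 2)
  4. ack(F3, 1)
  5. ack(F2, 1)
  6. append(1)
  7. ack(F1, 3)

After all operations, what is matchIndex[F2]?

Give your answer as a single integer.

Op 1: append 2 -> log_len=2
Op 2: F2 acks idx 2 -> match: F0=0 F1=0 F2=2 F3=0; commitIndex=0
Op 3: F1 acks idx 2 -> match: F0=0 F1=2 F2=2 F3=0; commitIndex=2
Op 4: F3 acks idx 1 -> match: F0=0 F1=2 F2=2 F3=1; commitIndex=2
Op 5: F2 acks idx 1 -> match: F0=0 F1=2 F2=2 F3=1; commitIndex=2
Op 6: append 1 -> log_len=3
Op 7: F1 acks idx 3 -> match: F0=0 F1=3 F2=2 F3=1; commitIndex=2

Answer: 2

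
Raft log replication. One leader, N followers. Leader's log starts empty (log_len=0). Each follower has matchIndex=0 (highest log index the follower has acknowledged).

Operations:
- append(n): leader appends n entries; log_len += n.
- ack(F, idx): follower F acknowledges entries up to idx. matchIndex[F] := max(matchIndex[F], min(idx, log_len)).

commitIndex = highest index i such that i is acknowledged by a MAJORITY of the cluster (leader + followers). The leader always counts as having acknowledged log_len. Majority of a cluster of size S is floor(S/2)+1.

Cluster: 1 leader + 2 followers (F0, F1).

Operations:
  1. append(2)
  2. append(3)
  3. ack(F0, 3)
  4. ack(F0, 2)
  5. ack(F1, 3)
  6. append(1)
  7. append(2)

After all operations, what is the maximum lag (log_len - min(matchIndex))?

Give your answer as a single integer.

Answer: 5

Derivation:
Op 1: append 2 -> log_len=2
Op 2: append 3 -> log_len=5
Op 3: F0 acks idx 3 -> match: F0=3 F1=0; commitIndex=3
Op 4: F0 acks idx 2 -> match: F0=3 F1=0; commitIndex=3
Op 5: F1 acks idx 3 -> match: F0=3 F1=3; commitIndex=3
Op 6: append 1 -> log_len=6
Op 7: append 2 -> log_len=8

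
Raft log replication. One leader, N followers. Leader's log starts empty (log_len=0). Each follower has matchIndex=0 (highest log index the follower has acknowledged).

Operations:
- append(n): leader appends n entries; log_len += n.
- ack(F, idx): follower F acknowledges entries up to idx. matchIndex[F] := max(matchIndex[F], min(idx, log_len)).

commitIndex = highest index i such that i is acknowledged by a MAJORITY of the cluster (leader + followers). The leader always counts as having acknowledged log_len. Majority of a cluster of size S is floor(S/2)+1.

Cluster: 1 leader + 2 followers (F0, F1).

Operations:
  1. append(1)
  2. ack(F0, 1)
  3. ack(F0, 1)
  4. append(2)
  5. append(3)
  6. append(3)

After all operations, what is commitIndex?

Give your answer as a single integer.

Op 1: append 1 -> log_len=1
Op 2: F0 acks idx 1 -> match: F0=1 F1=0; commitIndex=1
Op 3: F0 acks idx 1 -> match: F0=1 F1=0; commitIndex=1
Op 4: append 2 -> log_len=3
Op 5: append 3 -> log_len=6
Op 6: append 3 -> log_len=9

Answer: 1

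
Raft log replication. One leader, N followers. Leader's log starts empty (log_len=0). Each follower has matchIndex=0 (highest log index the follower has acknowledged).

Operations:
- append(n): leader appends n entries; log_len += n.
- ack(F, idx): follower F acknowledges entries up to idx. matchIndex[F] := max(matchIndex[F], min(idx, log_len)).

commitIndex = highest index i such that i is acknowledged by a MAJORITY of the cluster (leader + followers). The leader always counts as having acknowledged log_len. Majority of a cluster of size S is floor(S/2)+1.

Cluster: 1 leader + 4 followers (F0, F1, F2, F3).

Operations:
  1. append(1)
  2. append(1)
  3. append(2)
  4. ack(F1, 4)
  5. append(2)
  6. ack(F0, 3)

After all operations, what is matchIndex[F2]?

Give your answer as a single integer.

Op 1: append 1 -> log_len=1
Op 2: append 1 -> log_len=2
Op 3: append 2 -> log_len=4
Op 4: F1 acks idx 4 -> match: F0=0 F1=4 F2=0 F3=0; commitIndex=0
Op 5: append 2 -> log_len=6
Op 6: F0 acks idx 3 -> match: F0=3 F1=4 F2=0 F3=0; commitIndex=3

Answer: 0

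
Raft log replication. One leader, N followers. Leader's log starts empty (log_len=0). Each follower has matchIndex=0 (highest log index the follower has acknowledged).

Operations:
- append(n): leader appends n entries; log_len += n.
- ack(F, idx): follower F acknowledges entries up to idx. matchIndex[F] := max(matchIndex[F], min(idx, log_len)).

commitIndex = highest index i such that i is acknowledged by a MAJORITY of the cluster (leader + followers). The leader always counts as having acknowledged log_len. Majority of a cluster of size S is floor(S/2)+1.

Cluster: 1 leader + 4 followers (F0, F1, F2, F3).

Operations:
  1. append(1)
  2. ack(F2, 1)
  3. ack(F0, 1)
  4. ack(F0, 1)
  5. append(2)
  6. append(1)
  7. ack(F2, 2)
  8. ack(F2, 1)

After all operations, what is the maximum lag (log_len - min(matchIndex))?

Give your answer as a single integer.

Op 1: append 1 -> log_len=1
Op 2: F2 acks idx 1 -> match: F0=0 F1=0 F2=1 F3=0; commitIndex=0
Op 3: F0 acks idx 1 -> match: F0=1 F1=0 F2=1 F3=0; commitIndex=1
Op 4: F0 acks idx 1 -> match: F0=1 F1=0 F2=1 F3=0; commitIndex=1
Op 5: append 2 -> log_len=3
Op 6: append 1 -> log_len=4
Op 7: F2 acks idx 2 -> match: F0=1 F1=0 F2=2 F3=0; commitIndex=1
Op 8: F2 acks idx 1 -> match: F0=1 F1=0 F2=2 F3=0; commitIndex=1

Answer: 4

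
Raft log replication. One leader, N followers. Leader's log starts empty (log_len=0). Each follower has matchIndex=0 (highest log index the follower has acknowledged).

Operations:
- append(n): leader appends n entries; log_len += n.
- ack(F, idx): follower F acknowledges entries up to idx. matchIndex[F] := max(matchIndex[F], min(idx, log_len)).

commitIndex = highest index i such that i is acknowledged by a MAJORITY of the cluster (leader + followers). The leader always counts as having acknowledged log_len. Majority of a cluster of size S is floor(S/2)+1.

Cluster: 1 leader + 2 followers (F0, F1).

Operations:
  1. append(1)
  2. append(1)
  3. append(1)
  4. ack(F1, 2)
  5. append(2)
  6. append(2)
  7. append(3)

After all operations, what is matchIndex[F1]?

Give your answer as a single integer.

Answer: 2

Derivation:
Op 1: append 1 -> log_len=1
Op 2: append 1 -> log_len=2
Op 3: append 1 -> log_len=3
Op 4: F1 acks idx 2 -> match: F0=0 F1=2; commitIndex=2
Op 5: append 2 -> log_len=5
Op 6: append 2 -> log_len=7
Op 7: append 3 -> log_len=10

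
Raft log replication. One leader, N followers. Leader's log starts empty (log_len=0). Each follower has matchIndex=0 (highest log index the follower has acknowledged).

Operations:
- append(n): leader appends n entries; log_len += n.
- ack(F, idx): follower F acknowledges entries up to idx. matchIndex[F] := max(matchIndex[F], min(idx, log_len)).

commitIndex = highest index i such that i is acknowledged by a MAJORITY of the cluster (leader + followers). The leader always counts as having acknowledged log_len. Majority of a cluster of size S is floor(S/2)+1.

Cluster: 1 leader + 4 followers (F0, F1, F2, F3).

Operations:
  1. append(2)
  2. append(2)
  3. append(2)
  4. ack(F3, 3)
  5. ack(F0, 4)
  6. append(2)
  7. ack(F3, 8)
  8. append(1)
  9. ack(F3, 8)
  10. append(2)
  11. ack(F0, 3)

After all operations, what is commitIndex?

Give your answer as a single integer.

Op 1: append 2 -> log_len=2
Op 2: append 2 -> log_len=4
Op 3: append 2 -> log_len=6
Op 4: F3 acks idx 3 -> match: F0=0 F1=0 F2=0 F3=3; commitIndex=0
Op 5: F0 acks idx 4 -> match: F0=4 F1=0 F2=0 F3=3; commitIndex=3
Op 6: append 2 -> log_len=8
Op 7: F3 acks idx 8 -> match: F0=4 F1=0 F2=0 F3=8; commitIndex=4
Op 8: append 1 -> log_len=9
Op 9: F3 acks idx 8 -> match: F0=4 F1=0 F2=0 F3=8; commitIndex=4
Op 10: append 2 -> log_len=11
Op 11: F0 acks idx 3 -> match: F0=4 F1=0 F2=0 F3=8; commitIndex=4

Answer: 4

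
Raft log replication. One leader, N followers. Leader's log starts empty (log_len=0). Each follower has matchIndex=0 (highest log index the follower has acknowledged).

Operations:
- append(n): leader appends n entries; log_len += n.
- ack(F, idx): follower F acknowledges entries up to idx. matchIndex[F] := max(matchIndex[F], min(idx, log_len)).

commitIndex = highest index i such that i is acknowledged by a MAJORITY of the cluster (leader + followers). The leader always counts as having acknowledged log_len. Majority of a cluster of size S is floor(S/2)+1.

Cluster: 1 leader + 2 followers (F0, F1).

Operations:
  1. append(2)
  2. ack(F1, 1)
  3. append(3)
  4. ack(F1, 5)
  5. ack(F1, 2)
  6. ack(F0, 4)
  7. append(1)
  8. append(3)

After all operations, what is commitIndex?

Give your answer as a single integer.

Answer: 5

Derivation:
Op 1: append 2 -> log_len=2
Op 2: F1 acks idx 1 -> match: F0=0 F1=1; commitIndex=1
Op 3: append 3 -> log_len=5
Op 4: F1 acks idx 5 -> match: F0=0 F1=5; commitIndex=5
Op 5: F1 acks idx 2 -> match: F0=0 F1=5; commitIndex=5
Op 6: F0 acks idx 4 -> match: F0=4 F1=5; commitIndex=5
Op 7: append 1 -> log_len=6
Op 8: append 3 -> log_len=9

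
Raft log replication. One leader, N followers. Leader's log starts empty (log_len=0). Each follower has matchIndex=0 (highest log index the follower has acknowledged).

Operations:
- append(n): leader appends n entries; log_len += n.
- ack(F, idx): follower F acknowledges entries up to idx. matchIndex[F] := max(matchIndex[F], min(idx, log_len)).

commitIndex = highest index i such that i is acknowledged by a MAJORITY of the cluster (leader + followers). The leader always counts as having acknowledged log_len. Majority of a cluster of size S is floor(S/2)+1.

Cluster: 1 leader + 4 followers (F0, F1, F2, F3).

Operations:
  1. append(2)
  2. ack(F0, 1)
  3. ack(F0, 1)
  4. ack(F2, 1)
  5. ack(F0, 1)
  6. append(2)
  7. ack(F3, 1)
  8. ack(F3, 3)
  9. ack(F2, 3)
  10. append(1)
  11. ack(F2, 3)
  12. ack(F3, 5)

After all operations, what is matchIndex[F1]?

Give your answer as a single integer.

Answer: 0

Derivation:
Op 1: append 2 -> log_len=2
Op 2: F0 acks idx 1 -> match: F0=1 F1=0 F2=0 F3=0; commitIndex=0
Op 3: F0 acks idx 1 -> match: F0=1 F1=0 F2=0 F3=0; commitIndex=0
Op 4: F2 acks idx 1 -> match: F0=1 F1=0 F2=1 F3=0; commitIndex=1
Op 5: F0 acks idx 1 -> match: F0=1 F1=0 F2=1 F3=0; commitIndex=1
Op 6: append 2 -> log_len=4
Op 7: F3 acks idx 1 -> match: F0=1 F1=0 F2=1 F3=1; commitIndex=1
Op 8: F3 acks idx 3 -> match: F0=1 F1=0 F2=1 F3=3; commitIndex=1
Op 9: F2 acks idx 3 -> match: F0=1 F1=0 F2=3 F3=3; commitIndex=3
Op 10: append 1 -> log_len=5
Op 11: F2 acks idx 3 -> match: F0=1 F1=0 F2=3 F3=3; commitIndex=3
Op 12: F3 acks idx 5 -> match: F0=1 F1=0 F2=3 F3=5; commitIndex=3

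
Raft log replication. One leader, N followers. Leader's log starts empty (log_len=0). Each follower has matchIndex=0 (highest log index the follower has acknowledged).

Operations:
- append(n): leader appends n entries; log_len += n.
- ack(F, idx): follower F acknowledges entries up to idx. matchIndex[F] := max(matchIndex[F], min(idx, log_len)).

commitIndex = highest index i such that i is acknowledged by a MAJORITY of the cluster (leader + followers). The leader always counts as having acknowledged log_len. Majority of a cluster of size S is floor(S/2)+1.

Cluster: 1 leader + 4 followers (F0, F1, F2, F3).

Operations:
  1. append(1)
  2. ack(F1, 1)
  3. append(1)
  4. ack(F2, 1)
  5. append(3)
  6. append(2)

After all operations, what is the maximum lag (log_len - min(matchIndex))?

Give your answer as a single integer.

Op 1: append 1 -> log_len=1
Op 2: F1 acks idx 1 -> match: F0=0 F1=1 F2=0 F3=0; commitIndex=0
Op 3: append 1 -> log_len=2
Op 4: F2 acks idx 1 -> match: F0=0 F1=1 F2=1 F3=0; commitIndex=1
Op 5: append 3 -> log_len=5
Op 6: append 2 -> log_len=7

Answer: 7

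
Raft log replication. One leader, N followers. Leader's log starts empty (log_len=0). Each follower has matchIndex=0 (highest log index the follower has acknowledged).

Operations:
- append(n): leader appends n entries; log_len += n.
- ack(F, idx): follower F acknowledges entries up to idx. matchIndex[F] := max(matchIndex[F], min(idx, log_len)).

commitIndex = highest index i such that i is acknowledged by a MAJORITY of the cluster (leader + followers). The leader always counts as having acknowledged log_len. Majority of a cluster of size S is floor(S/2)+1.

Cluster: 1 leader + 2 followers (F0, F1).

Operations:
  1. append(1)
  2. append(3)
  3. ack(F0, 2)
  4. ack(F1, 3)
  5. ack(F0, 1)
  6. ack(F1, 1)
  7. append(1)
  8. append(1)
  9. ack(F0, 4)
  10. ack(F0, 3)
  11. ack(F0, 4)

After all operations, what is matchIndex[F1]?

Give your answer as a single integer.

Answer: 3

Derivation:
Op 1: append 1 -> log_len=1
Op 2: append 3 -> log_len=4
Op 3: F0 acks idx 2 -> match: F0=2 F1=0; commitIndex=2
Op 4: F1 acks idx 3 -> match: F0=2 F1=3; commitIndex=3
Op 5: F0 acks idx 1 -> match: F0=2 F1=3; commitIndex=3
Op 6: F1 acks idx 1 -> match: F0=2 F1=3; commitIndex=3
Op 7: append 1 -> log_len=5
Op 8: append 1 -> log_len=6
Op 9: F0 acks idx 4 -> match: F0=4 F1=3; commitIndex=4
Op 10: F0 acks idx 3 -> match: F0=4 F1=3; commitIndex=4
Op 11: F0 acks idx 4 -> match: F0=4 F1=3; commitIndex=4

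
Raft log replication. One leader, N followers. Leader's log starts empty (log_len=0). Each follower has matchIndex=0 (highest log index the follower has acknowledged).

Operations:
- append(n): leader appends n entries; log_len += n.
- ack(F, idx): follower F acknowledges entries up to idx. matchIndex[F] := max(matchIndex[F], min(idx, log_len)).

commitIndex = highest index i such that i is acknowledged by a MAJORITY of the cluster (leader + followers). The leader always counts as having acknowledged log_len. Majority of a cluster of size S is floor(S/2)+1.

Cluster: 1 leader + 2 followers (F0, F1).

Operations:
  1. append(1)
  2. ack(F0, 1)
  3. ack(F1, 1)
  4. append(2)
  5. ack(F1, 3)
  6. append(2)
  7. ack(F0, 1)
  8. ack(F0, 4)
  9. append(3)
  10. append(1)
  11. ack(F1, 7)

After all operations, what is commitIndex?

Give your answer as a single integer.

Answer: 7

Derivation:
Op 1: append 1 -> log_len=1
Op 2: F0 acks idx 1 -> match: F0=1 F1=0; commitIndex=1
Op 3: F1 acks idx 1 -> match: F0=1 F1=1; commitIndex=1
Op 4: append 2 -> log_len=3
Op 5: F1 acks idx 3 -> match: F0=1 F1=3; commitIndex=3
Op 6: append 2 -> log_len=5
Op 7: F0 acks idx 1 -> match: F0=1 F1=3; commitIndex=3
Op 8: F0 acks idx 4 -> match: F0=4 F1=3; commitIndex=4
Op 9: append 3 -> log_len=8
Op 10: append 1 -> log_len=9
Op 11: F1 acks idx 7 -> match: F0=4 F1=7; commitIndex=7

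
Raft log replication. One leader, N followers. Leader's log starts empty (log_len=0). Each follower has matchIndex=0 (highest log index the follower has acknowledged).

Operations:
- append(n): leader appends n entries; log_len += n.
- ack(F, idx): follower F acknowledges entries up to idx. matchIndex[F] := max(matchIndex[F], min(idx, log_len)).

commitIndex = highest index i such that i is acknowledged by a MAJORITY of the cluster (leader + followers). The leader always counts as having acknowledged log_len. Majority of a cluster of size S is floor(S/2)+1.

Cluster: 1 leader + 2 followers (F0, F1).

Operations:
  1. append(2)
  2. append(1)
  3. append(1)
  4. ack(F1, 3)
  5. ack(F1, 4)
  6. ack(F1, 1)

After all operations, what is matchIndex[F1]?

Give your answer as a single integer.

Answer: 4

Derivation:
Op 1: append 2 -> log_len=2
Op 2: append 1 -> log_len=3
Op 3: append 1 -> log_len=4
Op 4: F1 acks idx 3 -> match: F0=0 F1=3; commitIndex=3
Op 5: F1 acks idx 4 -> match: F0=0 F1=4; commitIndex=4
Op 6: F1 acks idx 1 -> match: F0=0 F1=4; commitIndex=4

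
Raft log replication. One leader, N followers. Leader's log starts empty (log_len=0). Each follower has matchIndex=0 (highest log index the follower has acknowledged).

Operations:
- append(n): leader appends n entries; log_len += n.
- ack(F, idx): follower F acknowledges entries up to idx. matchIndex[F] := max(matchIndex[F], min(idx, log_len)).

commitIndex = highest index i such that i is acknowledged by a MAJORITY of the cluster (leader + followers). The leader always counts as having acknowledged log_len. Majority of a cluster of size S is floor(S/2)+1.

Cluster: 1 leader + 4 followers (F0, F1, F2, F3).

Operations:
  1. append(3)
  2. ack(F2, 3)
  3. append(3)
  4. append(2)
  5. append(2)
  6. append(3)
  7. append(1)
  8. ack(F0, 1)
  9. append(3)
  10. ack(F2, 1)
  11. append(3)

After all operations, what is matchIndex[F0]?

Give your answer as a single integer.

Op 1: append 3 -> log_len=3
Op 2: F2 acks idx 3 -> match: F0=0 F1=0 F2=3 F3=0; commitIndex=0
Op 3: append 3 -> log_len=6
Op 4: append 2 -> log_len=8
Op 5: append 2 -> log_len=10
Op 6: append 3 -> log_len=13
Op 7: append 1 -> log_len=14
Op 8: F0 acks idx 1 -> match: F0=1 F1=0 F2=3 F3=0; commitIndex=1
Op 9: append 3 -> log_len=17
Op 10: F2 acks idx 1 -> match: F0=1 F1=0 F2=3 F3=0; commitIndex=1
Op 11: append 3 -> log_len=20

Answer: 1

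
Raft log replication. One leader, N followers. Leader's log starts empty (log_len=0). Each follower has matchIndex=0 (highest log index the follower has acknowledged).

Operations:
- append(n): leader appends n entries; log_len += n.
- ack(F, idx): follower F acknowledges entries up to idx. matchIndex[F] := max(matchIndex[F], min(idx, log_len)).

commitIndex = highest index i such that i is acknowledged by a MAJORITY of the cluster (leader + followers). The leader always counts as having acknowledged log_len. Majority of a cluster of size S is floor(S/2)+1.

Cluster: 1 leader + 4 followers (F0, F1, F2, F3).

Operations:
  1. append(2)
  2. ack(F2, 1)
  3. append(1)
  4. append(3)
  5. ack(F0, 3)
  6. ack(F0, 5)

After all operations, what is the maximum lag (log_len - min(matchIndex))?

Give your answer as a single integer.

Answer: 6

Derivation:
Op 1: append 2 -> log_len=2
Op 2: F2 acks idx 1 -> match: F0=0 F1=0 F2=1 F3=0; commitIndex=0
Op 3: append 1 -> log_len=3
Op 4: append 3 -> log_len=6
Op 5: F0 acks idx 3 -> match: F0=3 F1=0 F2=1 F3=0; commitIndex=1
Op 6: F0 acks idx 5 -> match: F0=5 F1=0 F2=1 F3=0; commitIndex=1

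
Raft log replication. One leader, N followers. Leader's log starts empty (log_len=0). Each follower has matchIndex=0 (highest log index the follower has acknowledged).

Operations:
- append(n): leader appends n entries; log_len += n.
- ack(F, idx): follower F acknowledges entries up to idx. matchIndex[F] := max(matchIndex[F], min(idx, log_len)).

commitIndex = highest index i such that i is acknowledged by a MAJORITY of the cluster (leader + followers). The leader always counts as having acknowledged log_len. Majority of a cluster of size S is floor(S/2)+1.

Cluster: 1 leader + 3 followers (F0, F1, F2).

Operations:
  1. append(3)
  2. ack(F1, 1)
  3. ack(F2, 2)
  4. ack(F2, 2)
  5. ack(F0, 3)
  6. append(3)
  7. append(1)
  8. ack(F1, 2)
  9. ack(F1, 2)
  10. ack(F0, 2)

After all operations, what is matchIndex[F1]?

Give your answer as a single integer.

Answer: 2

Derivation:
Op 1: append 3 -> log_len=3
Op 2: F1 acks idx 1 -> match: F0=0 F1=1 F2=0; commitIndex=0
Op 3: F2 acks idx 2 -> match: F0=0 F1=1 F2=2; commitIndex=1
Op 4: F2 acks idx 2 -> match: F0=0 F1=1 F2=2; commitIndex=1
Op 5: F0 acks idx 3 -> match: F0=3 F1=1 F2=2; commitIndex=2
Op 6: append 3 -> log_len=6
Op 7: append 1 -> log_len=7
Op 8: F1 acks idx 2 -> match: F0=3 F1=2 F2=2; commitIndex=2
Op 9: F1 acks idx 2 -> match: F0=3 F1=2 F2=2; commitIndex=2
Op 10: F0 acks idx 2 -> match: F0=3 F1=2 F2=2; commitIndex=2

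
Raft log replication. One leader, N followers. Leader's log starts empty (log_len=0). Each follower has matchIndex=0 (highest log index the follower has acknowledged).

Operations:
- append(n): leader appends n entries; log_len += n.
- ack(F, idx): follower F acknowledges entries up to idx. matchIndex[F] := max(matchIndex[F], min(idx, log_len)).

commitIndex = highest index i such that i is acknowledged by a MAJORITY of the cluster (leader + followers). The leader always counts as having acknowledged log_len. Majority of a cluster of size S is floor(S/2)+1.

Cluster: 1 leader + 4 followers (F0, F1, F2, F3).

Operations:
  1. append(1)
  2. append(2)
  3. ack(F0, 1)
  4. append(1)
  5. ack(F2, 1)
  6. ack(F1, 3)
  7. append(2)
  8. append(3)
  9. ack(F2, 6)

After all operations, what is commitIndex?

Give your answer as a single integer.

Answer: 3

Derivation:
Op 1: append 1 -> log_len=1
Op 2: append 2 -> log_len=3
Op 3: F0 acks idx 1 -> match: F0=1 F1=0 F2=0 F3=0; commitIndex=0
Op 4: append 1 -> log_len=4
Op 5: F2 acks idx 1 -> match: F0=1 F1=0 F2=1 F3=0; commitIndex=1
Op 6: F1 acks idx 3 -> match: F0=1 F1=3 F2=1 F3=0; commitIndex=1
Op 7: append 2 -> log_len=6
Op 8: append 3 -> log_len=9
Op 9: F2 acks idx 6 -> match: F0=1 F1=3 F2=6 F3=0; commitIndex=3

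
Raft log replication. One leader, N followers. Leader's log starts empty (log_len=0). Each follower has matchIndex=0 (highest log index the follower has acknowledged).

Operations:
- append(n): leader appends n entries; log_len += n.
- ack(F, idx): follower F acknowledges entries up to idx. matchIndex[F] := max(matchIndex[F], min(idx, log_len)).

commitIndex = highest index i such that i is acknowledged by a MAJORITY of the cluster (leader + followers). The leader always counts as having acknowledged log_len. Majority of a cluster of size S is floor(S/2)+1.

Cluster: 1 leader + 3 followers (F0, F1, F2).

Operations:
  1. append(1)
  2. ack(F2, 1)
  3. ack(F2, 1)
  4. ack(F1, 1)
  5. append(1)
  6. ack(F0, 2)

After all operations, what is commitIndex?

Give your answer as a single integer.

Answer: 1

Derivation:
Op 1: append 1 -> log_len=1
Op 2: F2 acks idx 1 -> match: F0=0 F1=0 F2=1; commitIndex=0
Op 3: F2 acks idx 1 -> match: F0=0 F1=0 F2=1; commitIndex=0
Op 4: F1 acks idx 1 -> match: F0=0 F1=1 F2=1; commitIndex=1
Op 5: append 1 -> log_len=2
Op 6: F0 acks idx 2 -> match: F0=2 F1=1 F2=1; commitIndex=1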